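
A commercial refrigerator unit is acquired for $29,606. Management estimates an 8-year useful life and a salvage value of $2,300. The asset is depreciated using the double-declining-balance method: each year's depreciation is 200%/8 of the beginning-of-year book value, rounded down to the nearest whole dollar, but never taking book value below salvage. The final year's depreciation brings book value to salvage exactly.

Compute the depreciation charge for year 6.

$1,756

Depreciable base = $29,606 − $2,300 = $27,306.
Year 1: ⌊$29,606 × 200%/8⌋ = $7,401. Book value $22,205.
Year 2: ⌊$22,205 × 200%/8⌋ = $5,551. Book value $16,654.
Year 3: ⌊$16,654 × 200%/8⌋ = $4,163. Book value $12,491.
Year 4: ⌊$12,491 × 200%/8⌋ = $3,122. Book value $9,369.
Year 5: ⌊$9,369 × 200%/8⌋ = $2,342. Book value $7,027.
Year 6: ⌊$7,027 × 200%/8⌋ = $1,756. Book value $5,271.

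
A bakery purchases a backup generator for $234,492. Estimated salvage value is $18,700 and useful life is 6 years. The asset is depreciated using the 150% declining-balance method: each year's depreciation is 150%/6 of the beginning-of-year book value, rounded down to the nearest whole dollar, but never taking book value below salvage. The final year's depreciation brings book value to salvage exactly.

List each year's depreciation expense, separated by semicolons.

$58,623; $43,967; $32,975; $24,731; $18,549; $36,947

Depreciable base = $234,492 − $18,700 = $215,792.
Year 1: ⌊$234,492 × 150%/6⌋ = $58,623. Book value $175,869.
Year 2: ⌊$175,869 × 150%/6⌋ = $43,967. Book value $131,902.
Year 3: ⌊$131,902 × 150%/6⌋ = $32,975. Book value $98,927.
Year 4: ⌊$98,927 × 150%/6⌋ = $24,731. Book value $74,196.
Year 5: ⌊$74,196 × 150%/6⌋ = $18,549. Book value $55,647.
Year 6 (final): $55,647 − $18,700 = $36,947. Book value $18,700.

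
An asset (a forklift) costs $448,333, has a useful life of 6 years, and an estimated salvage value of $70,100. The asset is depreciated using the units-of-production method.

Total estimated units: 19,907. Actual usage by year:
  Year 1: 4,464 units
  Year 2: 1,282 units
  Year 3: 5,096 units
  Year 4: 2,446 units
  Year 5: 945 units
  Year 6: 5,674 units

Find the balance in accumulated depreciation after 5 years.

Depreciable base = $448,333 − $70,100 = $378,233.
Rate = $378,233 / 19,907 units = $19 per unit.
Year 1: 4,464 × $19 = $84,816. Book value $363,517.
Year 2: 1,282 × $19 = $24,358. Book value $339,159.
Year 3: 5,096 × $19 = $96,824. Book value $242,335.
Year 4: 2,446 × $19 = $46,474. Book value $195,861.
Year 5: 945 × $19 = $17,955. Book value $177,906.
Accumulated through year 5 = $448,333 − $177,906 = $270,427.

$270,427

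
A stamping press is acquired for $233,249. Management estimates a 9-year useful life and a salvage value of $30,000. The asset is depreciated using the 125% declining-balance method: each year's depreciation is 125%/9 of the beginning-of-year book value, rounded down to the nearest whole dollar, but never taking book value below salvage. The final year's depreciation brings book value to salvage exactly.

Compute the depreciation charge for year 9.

Depreciable base = $233,249 − $30,000 = $203,249.
Year 1: ⌊$233,249 × 125%/9⌋ = $32,395. Book value $200,854.
Year 2: ⌊$200,854 × 125%/9⌋ = $27,896. Book value $172,958.
Year 3: ⌊$172,958 × 125%/9⌋ = $24,021. Book value $148,937.
Year 4: ⌊$148,937 × 125%/9⌋ = $20,685. Book value $128,252.
Year 5: ⌊$128,252 × 125%/9⌋ = $17,812. Book value $110,440.
Year 6: ⌊$110,440 × 125%/9⌋ = $15,338. Book value $95,102.
Year 7: ⌊$95,102 × 125%/9⌋ = $13,208. Book value $81,894.
Year 8: ⌊$81,894 × 125%/9⌋ = $11,374. Book value $70,520.
Year 9 (final): $70,520 − $30,000 = $40,520. Book value $30,000.

$40,520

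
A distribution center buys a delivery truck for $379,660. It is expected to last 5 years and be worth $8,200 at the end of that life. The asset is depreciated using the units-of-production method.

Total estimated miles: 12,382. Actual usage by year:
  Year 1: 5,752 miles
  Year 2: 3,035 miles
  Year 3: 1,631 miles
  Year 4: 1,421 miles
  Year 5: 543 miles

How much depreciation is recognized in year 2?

$91,050

Depreciable base = $379,660 − $8,200 = $371,460.
Rate = $371,460 / 12,382 miles = $30 per mile.
Year 1: 5,752 × $30 = $172,560. Book value $207,100.
Year 2: 3,035 × $30 = $91,050. Book value $116,050.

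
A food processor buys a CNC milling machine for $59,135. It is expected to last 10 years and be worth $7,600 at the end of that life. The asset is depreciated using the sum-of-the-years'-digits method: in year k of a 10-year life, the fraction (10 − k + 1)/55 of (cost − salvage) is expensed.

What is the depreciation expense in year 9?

Depreciable base = $59,135 − $7,600 = $51,535.
Sum of the years' digits = 10+9+8+7+6+5+4+3+2+1 = 55.
Year 1: $51,535 × 10/55 = $9,370. Book value $49,765.
Year 2: $51,535 × 9/55 = $8,433. Book value $41,332.
Year 3: $51,535 × 8/55 = $7,496. Book value $33,836.
Year 4: $51,535 × 7/55 = $6,559. Book value $27,277.
Year 5: $51,535 × 6/55 = $5,622. Book value $21,655.
Year 6: $51,535 × 5/55 = $4,685. Book value $16,970.
Year 7: $51,535 × 4/55 = $3,748. Book value $13,222.
Year 8: $51,535 × 3/55 = $2,811. Book value $10,411.
Year 9: $51,535 × 2/55 = $1,874. Book value $8,537.

$1,874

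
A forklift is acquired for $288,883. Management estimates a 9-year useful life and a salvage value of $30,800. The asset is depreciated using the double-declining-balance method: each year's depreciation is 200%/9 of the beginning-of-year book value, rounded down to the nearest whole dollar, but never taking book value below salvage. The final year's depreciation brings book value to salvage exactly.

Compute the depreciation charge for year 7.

$14,212

Depreciable base = $288,883 − $30,800 = $258,083.
Year 1: ⌊$288,883 × 200%/9⌋ = $64,196. Book value $224,687.
Year 2: ⌊$224,687 × 200%/9⌋ = $49,930. Book value $174,757.
Year 3: ⌊$174,757 × 200%/9⌋ = $38,834. Book value $135,923.
Year 4: ⌊$135,923 × 200%/9⌋ = $30,205. Book value $105,718.
Year 5: ⌊$105,718 × 200%/9⌋ = $23,492. Book value $82,226.
Year 6: ⌊$82,226 × 200%/9⌋ = $18,272. Book value $63,954.
Year 7: ⌊$63,954 × 200%/9⌋ = $14,212. Book value $49,742.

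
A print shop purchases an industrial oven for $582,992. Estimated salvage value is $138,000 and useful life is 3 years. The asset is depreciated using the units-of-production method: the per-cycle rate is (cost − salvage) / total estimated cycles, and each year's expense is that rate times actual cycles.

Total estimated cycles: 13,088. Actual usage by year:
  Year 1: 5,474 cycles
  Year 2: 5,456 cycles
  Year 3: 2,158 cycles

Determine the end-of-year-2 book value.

Depreciable base = $582,992 − $138,000 = $444,992.
Rate = $444,992 / 13,088 cycles = $34 per cycle.
Year 1: 5,474 × $34 = $186,116. Book value $396,876.
Year 2: 5,456 × $34 = $185,504. Book value $211,372.

$211,372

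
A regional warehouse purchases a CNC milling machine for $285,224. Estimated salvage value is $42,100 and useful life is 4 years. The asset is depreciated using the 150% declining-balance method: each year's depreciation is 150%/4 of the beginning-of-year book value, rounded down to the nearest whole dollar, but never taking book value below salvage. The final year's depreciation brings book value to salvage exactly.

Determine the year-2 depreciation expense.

Depreciable base = $285,224 − $42,100 = $243,124.
Year 1: ⌊$285,224 × 150%/4⌋ = $106,959. Book value $178,265.
Year 2: ⌊$178,265 × 150%/4⌋ = $66,849. Book value $111,416.

$66,849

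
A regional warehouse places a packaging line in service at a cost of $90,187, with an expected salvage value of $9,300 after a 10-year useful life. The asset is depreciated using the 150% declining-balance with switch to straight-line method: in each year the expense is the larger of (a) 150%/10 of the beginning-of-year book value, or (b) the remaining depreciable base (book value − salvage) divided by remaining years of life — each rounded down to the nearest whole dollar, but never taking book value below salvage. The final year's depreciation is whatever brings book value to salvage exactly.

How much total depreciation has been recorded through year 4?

Depreciable base = $90,187 − $9,300 = $80,887.
Year 1: DB = ⌊$90,187 × 150%/10⌋ = $13,528; SL = ⌊$80,887/10⌋ = $8,088 → take DB $13,528. Book value $76,659.
Year 2: DB = ⌊$76,659 × 150%/10⌋ = $11,498; SL = ⌊$67,359/9⌋ = $7,484 → take DB $11,498. Book value $65,161.
Year 3: DB = ⌊$65,161 × 150%/10⌋ = $9,774; SL = ⌊$55,861/8⌋ = $6,982 → take DB $9,774. Book value $55,387.
Year 4: DB = ⌊$55,387 × 150%/10⌋ = $8,308; SL = ⌊$46,087/7⌋ = $6,583 → take DB $8,308. Book value $47,079.
Accumulated through year 4 = $90,187 − $47,079 = $43,108.

$43,108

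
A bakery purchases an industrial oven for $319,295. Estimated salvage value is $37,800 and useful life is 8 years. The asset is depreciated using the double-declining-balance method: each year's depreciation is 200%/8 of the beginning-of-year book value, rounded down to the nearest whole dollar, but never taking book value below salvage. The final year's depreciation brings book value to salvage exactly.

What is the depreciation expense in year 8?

Depreciable base = $319,295 − $37,800 = $281,495.
Year 1: ⌊$319,295 × 200%/8⌋ = $79,823. Book value $239,472.
Year 2: ⌊$239,472 × 200%/8⌋ = $59,868. Book value $179,604.
Year 3: ⌊$179,604 × 200%/8⌋ = $44,901. Book value $134,703.
Year 4: ⌊$134,703 × 200%/8⌋ = $33,675. Book value $101,028.
Year 5: ⌊$101,028 × 200%/8⌋ = $25,257. Book value $75,771.
Year 6: ⌊$75,771 × 200%/8⌋ = $18,942. Book value $56,829.
Year 7: ⌊$56,829 × 200%/8⌋ = $14,207. Book value $42,622.
Year 8 (final): $42,622 − $37,800 = $4,822. Book value $37,800.

$4,822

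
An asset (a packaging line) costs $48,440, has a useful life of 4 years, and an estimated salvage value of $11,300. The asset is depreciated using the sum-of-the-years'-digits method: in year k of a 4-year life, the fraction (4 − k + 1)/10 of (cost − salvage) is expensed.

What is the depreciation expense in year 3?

$7,428

Depreciable base = $48,440 − $11,300 = $37,140.
Sum of the years' digits = 4+3+2+1 = 10.
Year 1: $37,140 × 4/10 = $14,856. Book value $33,584.
Year 2: $37,140 × 3/10 = $11,142. Book value $22,442.
Year 3: $37,140 × 2/10 = $7,428. Book value $15,014.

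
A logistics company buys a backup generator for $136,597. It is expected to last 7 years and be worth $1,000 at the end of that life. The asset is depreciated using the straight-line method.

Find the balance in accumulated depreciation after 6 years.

$116,226

Depreciable base = $136,597 − $1,000 = $135,597.
Annual expense = $135,597 / 7 = $19,371.
End of year 1: book value $117,226.
End of year 2: book value $97,855.
End of year 3: book value $78,484.
End of year 4: book value $59,113.
End of year 5: book value $39,742.
End of year 6: book value $20,371.
Accumulated through year 6 = $136,597 − $20,371 = $116,226.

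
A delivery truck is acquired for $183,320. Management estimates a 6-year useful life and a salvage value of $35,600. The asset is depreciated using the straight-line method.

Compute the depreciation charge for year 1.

$24,620

Depreciable base = $183,320 − $35,600 = $147,720.
Annual expense = $147,720 / 6 = $24,620.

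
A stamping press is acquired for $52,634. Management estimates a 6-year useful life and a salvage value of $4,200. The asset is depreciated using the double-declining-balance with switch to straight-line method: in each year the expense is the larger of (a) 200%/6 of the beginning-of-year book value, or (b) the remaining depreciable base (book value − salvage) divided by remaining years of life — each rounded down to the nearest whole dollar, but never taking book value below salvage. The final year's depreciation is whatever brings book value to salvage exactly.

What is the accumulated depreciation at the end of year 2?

$29,240

Depreciable base = $52,634 − $4,200 = $48,434.
Year 1: DB = ⌊$52,634 × 200%/6⌋ = $17,544; SL = ⌊$48,434/6⌋ = $8,072 → take DB $17,544. Book value $35,090.
Year 2: DB = ⌊$35,090 × 200%/6⌋ = $11,696; SL = ⌊$30,890/5⌋ = $6,178 → take DB $11,696. Book value $23,394.
Accumulated through year 2 = $52,634 − $23,394 = $29,240.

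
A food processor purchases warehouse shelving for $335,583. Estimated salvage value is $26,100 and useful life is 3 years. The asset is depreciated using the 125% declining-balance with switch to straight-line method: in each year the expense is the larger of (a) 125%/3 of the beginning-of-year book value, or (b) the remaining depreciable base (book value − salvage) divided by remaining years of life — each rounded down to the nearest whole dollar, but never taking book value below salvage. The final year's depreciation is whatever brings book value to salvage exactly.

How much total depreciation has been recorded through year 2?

$224,654

Depreciable base = $335,583 − $26,100 = $309,483.
Year 1: DB = ⌊$335,583 × 125%/3⌋ = $139,826; SL = ⌊$309,483/3⌋ = $103,161 → take DB $139,826. Book value $195,757.
Year 2: DB = ⌊$195,757 × 125%/3⌋ = $81,565; SL = ⌊$169,657/2⌋ = $84,828 → take SL $84,828. Book value $110,929.
Accumulated through year 2 = $335,583 − $110,929 = $224,654.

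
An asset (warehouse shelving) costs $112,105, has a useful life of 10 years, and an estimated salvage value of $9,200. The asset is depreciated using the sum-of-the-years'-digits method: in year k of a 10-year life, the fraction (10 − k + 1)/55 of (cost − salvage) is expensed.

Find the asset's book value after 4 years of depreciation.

Depreciable base = $112,105 − $9,200 = $102,905.
Sum of the years' digits = 10+9+8+7+6+5+4+3+2+1 = 55.
Year 1: $102,905 × 10/55 = $18,710. Book value $93,395.
Year 2: $102,905 × 9/55 = $16,839. Book value $76,556.
Year 3: $102,905 × 8/55 = $14,968. Book value $61,588.
Year 4: $102,905 × 7/55 = $13,097. Book value $48,491.

$48,491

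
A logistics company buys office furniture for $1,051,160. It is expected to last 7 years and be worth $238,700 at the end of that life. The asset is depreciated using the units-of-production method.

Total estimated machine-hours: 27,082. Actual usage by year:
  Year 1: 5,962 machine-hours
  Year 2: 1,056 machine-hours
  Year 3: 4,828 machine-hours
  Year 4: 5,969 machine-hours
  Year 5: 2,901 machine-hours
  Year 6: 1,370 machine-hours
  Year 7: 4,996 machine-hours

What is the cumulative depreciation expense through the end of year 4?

Depreciable base = $1,051,160 − $238,700 = $812,460.
Rate = $812,460 / 27,082 machine-hours = $30 per machine-hour.
Year 1: 5,962 × $30 = $178,860. Book value $872,300.
Year 2: 1,056 × $30 = $31,680. Book value $840,620.
Year 3: 4,828 × $30 = $144,840. Book value $695,780.
Year 4: 5,969 × $30 = $179,070. Book value $516,710.
Accumulated through year 4 = $1,051,160 − $516,710 = $534,450.

$534,450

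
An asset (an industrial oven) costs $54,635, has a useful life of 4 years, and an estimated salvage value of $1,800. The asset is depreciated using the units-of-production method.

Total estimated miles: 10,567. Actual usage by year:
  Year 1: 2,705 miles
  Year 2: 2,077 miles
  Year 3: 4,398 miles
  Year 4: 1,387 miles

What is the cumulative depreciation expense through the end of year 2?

$23,910

Depreciable base = $54,635 − $1,800 = $52,835.
Rate = $52,835 / 10,567 miles = $5 per mile.
Year 1: 2,705 × $5 = $13,525. Book value $41,110.
Year 2: 2,077 × $5 = $10,385. Book value $30,725.
Accumulated through year 2 = $54,635 − $30,725 = $23,910.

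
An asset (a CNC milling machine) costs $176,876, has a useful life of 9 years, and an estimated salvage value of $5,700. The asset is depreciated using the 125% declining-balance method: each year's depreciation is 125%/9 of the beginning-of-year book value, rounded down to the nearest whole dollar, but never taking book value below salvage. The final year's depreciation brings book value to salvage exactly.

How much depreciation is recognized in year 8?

$8,625

Depreciable base = $176,876 − $5,700 = $171,176.
Year 1: ⌊$176,876 × 125%/9⌋ = $24,566. Book value $152,310.
Year 2: ⌊$152,310 × 125%/9⌋ = $21,154. Book value $131,156.
Year 3: ⌊$131,156 × 125%/9⌋ = $18,216. Book value $112,940.
Year 4: ⌊$112,940 × 125%/9⌋ = $15,686. Book value $97,254.
Year 5: ⌊$97,254 × 125%/9⌋ = $13,507. Book value $83,747.
Year 6: ⌊$83,747 × 125%/9⌋ = $11,631. Book value $72,116.
Year 7: ⌊$72,116 × 125%/9⌋ = $10,016. Book value $62,100.
Year 8: ⌊$62,100 × 125%/9⌋ = $8,625. Book value $53,475.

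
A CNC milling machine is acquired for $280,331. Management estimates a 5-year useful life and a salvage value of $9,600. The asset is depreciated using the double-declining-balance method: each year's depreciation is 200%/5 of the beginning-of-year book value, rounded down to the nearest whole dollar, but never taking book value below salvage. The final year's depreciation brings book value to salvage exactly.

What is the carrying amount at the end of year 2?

$100,920

Depreciable base = $280,331 − $9,600 = $270,731.
Year 1: ⌊$280,331 × 200%/5⌋ = $112,132. Book value $168,199.
Year 2: ⌊$168,199 × 200%/5⌋ = $67,279. Book value $100,920.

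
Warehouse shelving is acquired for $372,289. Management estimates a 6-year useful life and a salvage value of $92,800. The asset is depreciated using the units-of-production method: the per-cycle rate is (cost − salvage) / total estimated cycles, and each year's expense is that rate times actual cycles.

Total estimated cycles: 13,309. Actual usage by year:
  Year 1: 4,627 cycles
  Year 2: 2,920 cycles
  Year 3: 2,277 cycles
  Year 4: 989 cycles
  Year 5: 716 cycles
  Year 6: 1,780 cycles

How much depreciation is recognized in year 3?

$47,817

Depreciable base = $372,289 − $92,800 = $279,489.
Rate = $279,489 / 13,309 cycles = $21 per cycle.
Year 1: 4,627 × $21 = $97,167. Book value $275,122.
Year 2: 2,920 × $21 = $61,320. Book value $213,802.
Year 3: 2,277 × $21 = $47,817. Book value $165,985.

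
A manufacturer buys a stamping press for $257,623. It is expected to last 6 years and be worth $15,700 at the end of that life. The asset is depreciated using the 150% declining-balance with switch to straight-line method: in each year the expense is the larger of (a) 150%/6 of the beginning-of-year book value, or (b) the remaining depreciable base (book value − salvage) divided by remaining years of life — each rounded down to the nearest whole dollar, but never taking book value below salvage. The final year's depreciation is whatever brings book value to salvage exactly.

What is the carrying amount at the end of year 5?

Depreciable base = $257,623 − $15,700 = $241,923.
Year 1: DB = ⌊$257,623 × 150%/6⌋ = $64,405; SL = ⌊$241,923/6⌋ = $40,320 → take DB $64,405. Book value $193,218.
Year 2: DB = ⌊$193,218 × 150%/6⌋ = $48,304; SL = ⌊$177,518/5⌋ = $35,503 → take DB $48,304. Book value $144,914.
Year 3: DB = ⌊$144,914 × 150%/6⌋ = $36,228; SL = ⌊$129,214/4⌋ = $32,303 → take DB $36,228. Book value $108,686.
Year 4: DB = ⌊$108,686 × 150%/6⌋ = $27,171; SL = ⌊$92,986/3⌋ = $30,995 → take SL $30,995. Book value $77,691.
Year 5: DB = ⌊$77,691 × 150%/6⌋ = $19,422; SL = ⌊$61,991/2⌋ = $30,995 → take SL $30,995. Book value $46,696.

$46,696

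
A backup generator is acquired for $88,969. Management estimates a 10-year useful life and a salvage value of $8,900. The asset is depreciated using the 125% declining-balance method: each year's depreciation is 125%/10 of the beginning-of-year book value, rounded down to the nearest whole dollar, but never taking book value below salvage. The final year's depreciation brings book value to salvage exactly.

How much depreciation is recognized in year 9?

Depreciable base = $88,969 − $8,900 = $80,069.
Year 1: ⌊$88,969 × 125%/10⌋ = $11,121. Book value $77,848.
Year 2: ⌊$77,848 × 125%/10⌋ = $9,731. Book value $68,117.
Year 3: ⌊$68,117 × 125%/10⌋ = $8,514. Book value $59,603.
Year 4: ⌊$59,603 × 125%/10⌋ = $7,450. Book value $52,153.
Year 5: ⌊$52,153 × 125%/10⌋ = $6,519. Book value $45,634.
Year 6: ⌊$45,634 × 125%/10⌋ = $5,704. Book value $39,930.
Year 7: ⌊$39,930 × 125%/10⌋ = $4,991. Book value $34,939.
Year 8: ⌊$34,939 × 125%/10⌋ = $4,367. Book value $30,572.
Year 9: ⌊$30,572 × 125%/10⌋ = $3,821. Book value $26,751.

$3,821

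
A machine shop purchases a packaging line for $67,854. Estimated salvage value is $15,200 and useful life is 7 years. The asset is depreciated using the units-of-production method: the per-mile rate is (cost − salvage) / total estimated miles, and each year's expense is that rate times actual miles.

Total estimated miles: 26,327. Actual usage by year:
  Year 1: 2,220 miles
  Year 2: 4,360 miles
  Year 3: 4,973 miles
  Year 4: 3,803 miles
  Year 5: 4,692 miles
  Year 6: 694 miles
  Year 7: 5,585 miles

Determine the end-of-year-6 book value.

$26,370

Depreciable base = $67,854 − $15,200 = $52,654.
Rate = $52,654 / 26,327 miles = $2 per mile.
Year 1: 2,220 × $2 = $4,440. Book value $63,414.
Year 2: 4,360 × $2 = $8,720. Book value $54,694.
Year 3: 4,973 × $2 = $9,946. Book value $44,748.
Year 4: 3,803 × $2 = $7,606. Book value $37,142.
Year 5: 4,692 × $2 = $9,384. Book value $27,758.
Year 6: 694 × $2 = $1,388. Book value $26,370.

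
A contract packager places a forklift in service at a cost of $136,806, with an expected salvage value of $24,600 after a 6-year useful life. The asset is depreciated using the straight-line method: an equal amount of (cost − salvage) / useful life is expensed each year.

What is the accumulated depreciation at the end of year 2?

$37,402

Depreciable base = $136,806 − $24,600 = $112,206.
Annual expense = $112,206 / 6 = $18,701.
End of year 1: book value $118,105.
End of year 2: book value $99,404.
Accumulated through year 2 = $136,806 − $99,404 = $37,402.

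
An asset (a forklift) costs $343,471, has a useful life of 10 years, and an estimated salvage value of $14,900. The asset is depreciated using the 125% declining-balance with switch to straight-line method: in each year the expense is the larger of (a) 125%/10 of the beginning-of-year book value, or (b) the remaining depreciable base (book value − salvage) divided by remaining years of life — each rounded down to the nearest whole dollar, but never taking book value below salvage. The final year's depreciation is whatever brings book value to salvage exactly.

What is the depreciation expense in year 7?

$30,743

Depreciable base = $343,471 − $14,900 = $328,571.
Year 1: DB = ⌊$343,471 × 125%/10⌋ = $42,933; SL = ⌊$328,571/10⌋ = $32,857 → take DB $42,933. Book value $300,538.
Year 2: DB = ⌊$300,538 × 125%/10⌋ = $37,567; SL = ⌊$285,638/9⌋ = $31,737 → take DB $37,567. Book value $262,971.
Year 3: DB = ⌊$262,971 × 125%/10⌋ = $32,871; SL = ⌊$248,071/8⌋ = $31,008 → take DB $32,871. Book value $230,100.
Year 4: DB = ⌊$230,100 × 125%/10⌋ = $28,762; SL = ⌊$215,200/7⌋ = $30,742 → take SL $30,742. Book value $199,358.
Year 5: DB = ⌊$199,358 × 125%/10⌋ = $24,919; SL = ⌊$184,458/6⌋ = $30,743 → take SL $30,743. Book value $168,615.
Year 6: DB = ⌊$168,615 × 125%/10⌋ = $21,076; SL = ⌊$153,715/5⌋ = $30,743 → take SL $30,743. Book value $137,872.
Year 7: DB = ⌊$137,872 × 125%/10⌋ = $17,234; SL = ⌊$122,972/4⌋ = $30,743 → take SL $30,743. Book value $107,129.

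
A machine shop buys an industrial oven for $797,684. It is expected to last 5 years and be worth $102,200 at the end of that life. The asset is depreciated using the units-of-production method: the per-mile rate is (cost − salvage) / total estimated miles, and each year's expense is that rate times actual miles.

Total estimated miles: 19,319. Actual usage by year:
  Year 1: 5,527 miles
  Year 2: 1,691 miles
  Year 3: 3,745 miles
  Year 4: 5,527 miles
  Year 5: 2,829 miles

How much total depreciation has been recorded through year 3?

$394,668

Depreciable base = $797,684 − $102,200 = $695,484.
Rate = $695,484 / 19,319 miles = $36 per mile.
Year 1: 5,527 × $36 = $198,972. Book value $598,712.
Year 2: 1,691 × $36 = $60,876. Book value $537,836.
Year 3: 3,745 × $36 = $134,820. Book value $403,016.
Accumulated through year 3 = $797,684 − $403,016 = $394,668.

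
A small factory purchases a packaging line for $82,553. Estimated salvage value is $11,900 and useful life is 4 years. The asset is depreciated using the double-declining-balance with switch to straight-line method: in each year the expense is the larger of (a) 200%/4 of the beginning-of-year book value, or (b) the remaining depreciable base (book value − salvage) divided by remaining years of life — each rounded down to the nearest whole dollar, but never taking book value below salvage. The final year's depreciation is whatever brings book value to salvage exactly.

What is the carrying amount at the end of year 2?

Depreciable base = $82,553 − $11,900 = $70,653.
Year 1: DB = ⌊$82,553 × 200%/4⌋ = $41,276; SL = ⌊$70,653/4⌋ = $17,663 → take DB $41,276. Book value $41,277.
Year 2: DB = ⌊$41,277 × 200%/4⌋ = $20,638; SL = ⌊$29,377/3⌋ = $9,792 → take DB $20,638. Book value $20,639.

$20,639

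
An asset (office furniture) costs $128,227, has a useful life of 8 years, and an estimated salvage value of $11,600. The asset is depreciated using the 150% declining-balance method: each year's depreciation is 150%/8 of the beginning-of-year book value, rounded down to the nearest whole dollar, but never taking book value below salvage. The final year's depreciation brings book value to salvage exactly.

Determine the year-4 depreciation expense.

$12,896

Depreciable base = $128,227 − $11,600 = $116,627.
Year 1: ⌊$128,227 × 150%/8⌋ = $24,042. Book value $104,185.
Year 2: ⌊$104,185 × 150%/8⌋ = $19,534. Book value $84,651.
Year 3: ⌊$84,651 × 150%/8⌋ = $15,872. Book value $68,779.
Year 4: ⌊$68,779 × 150%/8⌋ = $12,896. Book value $55,883.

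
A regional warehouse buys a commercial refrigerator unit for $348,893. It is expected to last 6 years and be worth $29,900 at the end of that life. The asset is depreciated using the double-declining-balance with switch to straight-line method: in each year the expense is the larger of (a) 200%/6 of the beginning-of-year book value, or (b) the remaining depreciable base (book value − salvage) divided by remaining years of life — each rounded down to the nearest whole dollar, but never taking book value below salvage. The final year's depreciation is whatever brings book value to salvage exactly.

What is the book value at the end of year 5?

$45,946

Depreciable base = $348,893 − $29,900 = $318,993.
Year 1: DB = ⌊$348,893 × 200%/6⌋ = $116,297; SL = ⌊$318,993/6⌋ = $53,165 → take DB $116,297. Book value $232,596.
Year 2: DB = ⌊$232,596 × 200%/6⌋ = $77,532; SL = ⌊$202,696/5⌋ = $40,539 → take DB $77,532. Book value $155,064.
Year 3: DB = ⌊$155,064 × 200%/6⌋ = $51,688; SL = ⌊$125,164/4⌋ = $31,291 → take DB $51,688. Book value $103,376.
Year 4: DB = ⌊$103,376 × 200%/6⌋ = $34,458; SL = ⌊$73,476/3⌋ = $24,492 → take DB $34,458. Book value $68,918.
Year 5: DB = ⌊$68,918 × 200%/6⌋ = $22,972; SL = ⌊$39,018/2⌋ = $19,509 → take DB $22,972. Book value $45,946.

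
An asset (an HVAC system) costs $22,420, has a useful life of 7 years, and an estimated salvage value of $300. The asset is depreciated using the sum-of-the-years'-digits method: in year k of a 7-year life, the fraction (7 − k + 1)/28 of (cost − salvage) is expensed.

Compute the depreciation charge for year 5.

$2,370

Depreciable base = $22,420 − $300 = $22,120.
Sum of the years' digits = 7+6+5+4+3+2+1 = 28.
Year 1: $22,120 × 7/28 = $5,530. Book value $16,890.
Year 2: $22,120 × 6/28 = $4,740. Book value $12,150.
Year 3: $22,120 × 5/28 = $3,950. Book value $8,200.
Year 4: $22,120 × 4/28 = $3,160. Book value $5,040.
Year 5: $22,120 × 3/28 = $2,370. Book value $2,670.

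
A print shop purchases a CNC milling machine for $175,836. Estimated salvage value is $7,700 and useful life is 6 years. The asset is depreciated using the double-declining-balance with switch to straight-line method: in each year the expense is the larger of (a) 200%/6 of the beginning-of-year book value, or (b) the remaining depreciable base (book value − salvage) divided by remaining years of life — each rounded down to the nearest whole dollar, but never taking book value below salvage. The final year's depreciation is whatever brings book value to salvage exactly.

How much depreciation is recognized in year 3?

Depreciable base = $175,836 − $7,700 = $168,136.
Year 1: DB = ⌊$175,836 × 200%/6⌋ = $58,612; SL = ⌊$168,136/6⌋ = $28,022 → take DB $58,612. Book value $117,224.
Year 2: DB = ⌊$117,224 × 200%/6⌋ = $39,074; SL = ⌊$109,524/5⌋ = $21,904 → take DB $39,074. Book value $78,150.
Year 3: DB = ⌊$78,150 × 200%/6⌋ = $26,050; SL = ⌊$70,450/4⌋ = $17,612 → take DB $26,050. Book value $52,100.

$26,050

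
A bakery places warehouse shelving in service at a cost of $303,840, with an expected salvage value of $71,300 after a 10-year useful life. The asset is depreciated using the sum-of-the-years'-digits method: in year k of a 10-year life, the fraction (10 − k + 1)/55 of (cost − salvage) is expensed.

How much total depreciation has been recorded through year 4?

$143,752

Depreciable base = $303,840 − $71,300 = $232,540.
Sum of the years' digits = 10+9+8+7+6+5+4+3+2+1 = 55.
Year 1: $232,540 × 10/55 = $42,280. Book value $261,560.
Year 2: $232,540 × 9/55 = $38,052. Book value $223,508.
Year 3: $232,540 × 8/55 = $33,824. Book value $189,684.
Year 4: $232,540 × 7/55 = $29,596. Book value $160,088.
Accumulated through year 4 = $303,840 − $160,088 = $143,752.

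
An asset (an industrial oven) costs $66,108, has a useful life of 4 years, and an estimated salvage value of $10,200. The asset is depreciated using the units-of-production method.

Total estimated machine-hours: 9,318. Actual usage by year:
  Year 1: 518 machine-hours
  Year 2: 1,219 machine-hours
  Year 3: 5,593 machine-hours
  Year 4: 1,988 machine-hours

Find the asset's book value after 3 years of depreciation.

$22,128

Depreciable base = $66,108 − $10,200 = $55,908.
Rate = $55,908 / 9,318 machine-hours = $6 per machine-hour.
Year 1: 518 × $6 = $3,108. Book value $63,000.
Year 2: 1,219 × $6 = $7,314. Book value $55,686.
Year 3: 5,593 × $6 = $33,558. Book value $22,128.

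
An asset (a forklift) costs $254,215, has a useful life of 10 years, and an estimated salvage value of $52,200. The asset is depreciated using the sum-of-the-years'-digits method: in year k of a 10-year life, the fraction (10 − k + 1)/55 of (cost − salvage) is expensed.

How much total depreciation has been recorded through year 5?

$146,920

Depreciable base = $254,215 − $52,200 = $202,015.
Sum of the years' digits = 10+9+8+7+6+5+4+3+2+1 = 55.
Year 1: $202,015 × 10/55 = $36,730. Book value $217,485.
Year 2: $202,015 × 9/55 = $33,057. Book value $184,428.
Year 3: $202,015 × 8/55 = $29,384. Book value $155,044.
Year 4: $202,015 × 7/55 = $25,711. Book value $129,333.
Year 5: $202,015 × 6/55 = $22,038. Book value $107,295.
Accumulated through year 5 = $254,215 − $107,295 = $146,920.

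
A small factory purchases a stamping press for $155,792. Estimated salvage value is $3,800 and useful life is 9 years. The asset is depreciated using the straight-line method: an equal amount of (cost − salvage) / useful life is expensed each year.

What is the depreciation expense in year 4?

Depreciable base = $155,792 − $3,800 = $151,992.
Annual expense = $151,992 / 9 = $16,888.

$16,888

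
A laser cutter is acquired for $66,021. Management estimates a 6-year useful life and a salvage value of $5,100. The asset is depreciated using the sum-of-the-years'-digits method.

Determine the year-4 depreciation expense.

$8,703

Depreciable base = $66,021 − $5,100 = $60,921.
Sum of the years' digits = 6+5+4+3+2+1 = 21.
Year 1: $60,921 × 6/21 = $17,406. Book value $48,615.
Year 2: $60,921 × 5/21 = $14,505. Book value $34,110.
Year 3: $60,921 × 4/21 = $11,604. Book value $22,506.
Year 4: $60,921 × 3/21 = $8,703. Book value $13,803.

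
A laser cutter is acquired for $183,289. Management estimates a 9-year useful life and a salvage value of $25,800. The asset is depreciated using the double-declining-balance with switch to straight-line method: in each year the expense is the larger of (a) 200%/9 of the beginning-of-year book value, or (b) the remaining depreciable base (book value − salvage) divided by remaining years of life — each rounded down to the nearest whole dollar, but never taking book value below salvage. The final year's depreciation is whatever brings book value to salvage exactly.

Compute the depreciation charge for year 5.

Depreciable base = $183,289 − $25,800 = $157,489.
Year 1: DB = ⌊$183,289 × 200%/9⌋ = $40,730; SL = ⌊$157,489/9⌋ = $17,498 → take DB $40,730. Book value $142,559.
Year 2: DB = ⌊$142,559 × 200%/9⌋ = $31,679; SL = ⌊$116,759/8⌋ = $14,594 → take DB $31,679. Book value $110,880.
Year 3: DB = ⌊$110,880 × 200%/9⌋ = $24,640; SL = ⌊$85,080/7⌋ = $12,154 → take DB $24,640. Book value $86,240.
Year 4: DB = ⌊$86,240 × 200%/9⌋ = $19,164; SL = ⌊$60,440/6⌋ = $10,073 → take DB $19,164. Book value $67,076.
Year 5: DB = ⌊$67,076 × 200%/9⌋ = $14,905; SL = ⌊$41,276/5⌋ = $8,255 → take DB $14,905. Book value $52,171.

$14,905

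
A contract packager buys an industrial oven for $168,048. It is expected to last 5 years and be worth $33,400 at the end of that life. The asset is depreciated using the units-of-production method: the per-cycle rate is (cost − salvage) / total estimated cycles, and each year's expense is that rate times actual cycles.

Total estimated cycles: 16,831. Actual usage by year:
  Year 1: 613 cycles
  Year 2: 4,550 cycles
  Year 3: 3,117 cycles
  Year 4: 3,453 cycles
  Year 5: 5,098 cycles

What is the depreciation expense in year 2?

Depreciable base = $168,048 − $33,400 = $134,648.
Rate = $134,648 / 16,831 cycles = $8 per cycle.
Year 1: 613 × $8 = $4,904. Book value $163,144.
Year 2: 4,550 × $8 = $36,400. Book value $126,744.

$36,400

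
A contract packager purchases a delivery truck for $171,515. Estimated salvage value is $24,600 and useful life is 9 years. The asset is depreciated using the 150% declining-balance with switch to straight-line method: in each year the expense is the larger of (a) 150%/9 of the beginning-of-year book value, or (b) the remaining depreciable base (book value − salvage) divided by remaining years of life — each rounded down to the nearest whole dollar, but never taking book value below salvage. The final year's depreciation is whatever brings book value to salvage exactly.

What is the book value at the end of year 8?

Depreciable base = $171,515 − $24,600 = $146,915.
Year 1: DB = ⌊$171,515 × 150%/9⌋ = $28,585; SL = ⌊$146,915/9⌋ = $16,323 → take DB $28,585. Book value $142,930.
Year 2: DB = ⌊$142,930 × 150%/9⌋ = $23,821; SL = ⌊$118,330/8⌋ = $14,791 → take DB $23,821. Book value $119,109.
Year 3: DB = ⌊$119,109 × 150%/9⌋ = $19,851; SL = ⌊$94,509/7⌋ = $13,501 → take DB $19,851. Book value $99,258.
Year 4: DB = ⌊$99,258 × 150%/9⌋ = $16,543; SL = ⌊$74,658/6⌋ = $12,443 → take DB $16,543. Book value $82,715.
Year 5: DB = ⌊$82,715 × 150%/9⌋ = $13,785; SL = ⌊$58,115/5⌋ = $11,623 → take DB $13,785. Book value $68,930.
Year 6: DB = ⌊$68,930 × 150%/9⌋ = $11,488; SL = ⌊$44,330/4⌋ = $11,082 → take DB $11,488. Book value $57,442.
Year 7: DB = ⌊$57,442 × 150%/9⌋ = $9,573; SL = ⌊$32,842/3⌋ = $10,947 → take SL $10,947. Book value $46,495.
Year 8: DB = ⌊$46,495 × 150%/9⌋ = $7,749; SL = ⌊$21,895/2⌋ = $10,947 → take SL $10,947. Book value $35,548.

$35,548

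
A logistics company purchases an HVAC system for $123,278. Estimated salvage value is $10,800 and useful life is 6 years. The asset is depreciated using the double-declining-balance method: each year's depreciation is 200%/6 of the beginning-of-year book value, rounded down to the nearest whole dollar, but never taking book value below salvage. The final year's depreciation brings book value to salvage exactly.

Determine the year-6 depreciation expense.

Depreciable base = $123,278 − $10,800 = $112,478.
Year 1: ⌊$123,278 × 200%/6⌋ = $41,092. Book value $82,186.
Year 2: ⌊$82,186 × 200%/6⌋ = $27,395. Book value $54,791.
Year 3: ⌊$54,791 × 200%/6⌋ = $18,263. Book value $36,528.
Year 4: ⌊$36,528 × 200%/6⌋ = $12,176. Book value $24,352.
Year 5: ⌊$24,352 × 200%/6⌋ = $8,117. Book value $16,235.
Year 6 (final): $16,235 − $10,800 = $5,435. Book value $10,800.

$5,435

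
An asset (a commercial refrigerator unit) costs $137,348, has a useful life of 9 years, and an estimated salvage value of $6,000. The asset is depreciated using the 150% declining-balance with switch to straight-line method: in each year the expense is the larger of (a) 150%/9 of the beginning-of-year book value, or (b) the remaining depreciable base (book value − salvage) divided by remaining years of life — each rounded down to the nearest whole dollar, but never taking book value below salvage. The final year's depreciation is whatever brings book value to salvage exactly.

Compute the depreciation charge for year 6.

$12,047

Depreciable base = $137,348 − $6,000 = $131,348.
Year 1: DB = ⌊$137,348 × 150%/9⌋ = $22,891; SL = ⌊$131,348/9⌋ = $14,594 → take DB $22,891. Book value $114,457.
Year 2: DB = ⌊$114,457 × 150%/9⌋ = $19,076; SL = ⌊$108,457/8⌋ = $13,557 → take DB $19,076. Book value $95,381.
Year 3: DB = ⌊$95,381 × 150%/9⌋ = $15,896; SL = ⌊$89,381/7⌋ = $12,768 → take DB $15,896. Book value $79,485.
Year 4: DB = ⌊$79,485 × 150%/9⌋ = $13,247; SL = ⌊$73,485/6⌋ = $12,247 → take DB $13,247. Book value $66,238.
Year 5: DB = ⌊$66,238 × 150%/9⌋ = $11,039; SL = ⌊$60,238/5⌋ = $12,047 → take SL $12,047. Book value $54,191.
Year 6: DB = ⌊$54,191 × 150%/9⌋ = $9,031; SL = ⌊$48,191/4⌋ = $12,047 → take SL $12,047. Book value $42,144.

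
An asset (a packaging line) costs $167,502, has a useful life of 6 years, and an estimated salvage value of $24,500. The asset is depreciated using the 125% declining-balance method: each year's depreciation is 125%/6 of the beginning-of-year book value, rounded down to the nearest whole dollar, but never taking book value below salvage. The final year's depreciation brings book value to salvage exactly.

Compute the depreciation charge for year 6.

$27,589

Depreciable base = $167,502 − $24,500 = $143,002.
Year 1: ⌊$167,502 × 125%/6⌋ = $34,896. Book value $132,606.
Year 2: ⌊$132,606 × 125%/6⌋ = $27,626. Book value $104,980.
Year 3: ⌊$104,980 × 125%/6⌋ = $21,870. Book value $83,110.
Year 4: ⌊$83,110 × 125%/6⌋ = $17,314. Book value $65,796.
Year 5: ⌊$65,796 × 125%/6⌋ = $13,707. Book value $52,089.
Year 6 (final): $52,089 − $24,500 = $27,589. Book value $24,500.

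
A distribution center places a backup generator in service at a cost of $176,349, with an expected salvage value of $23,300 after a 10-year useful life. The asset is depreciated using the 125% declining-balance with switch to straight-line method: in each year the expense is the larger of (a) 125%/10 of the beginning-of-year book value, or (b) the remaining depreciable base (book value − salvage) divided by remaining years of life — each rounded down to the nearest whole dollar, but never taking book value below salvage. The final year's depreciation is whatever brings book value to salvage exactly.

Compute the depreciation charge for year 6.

Depreciable base = $176,349 − $23,300 = $153,049.
Year 1: DB = ⌊$176,349 × 125%/10⌋ = $22,043; SL = ⌊$153,049/10⌋ = $15,304 → take DB $22,043. Book value $154,306.
Year 2: DB = ⌊$154,306 × 125%/10⌋ = $19,288; SL = ⌊$131,006/9⌋ = $14,556 → take DB $19,288. Book value $135,018.
Year 3: DB = ⌊$135,018 × 125%/10⌋ = $16,877; SL = ⌊$111,718/8⌋ = $13,964 → take DB $16,877. Book value $118,141.
Year 4: DB = ⌊$118,141 × 125%/10⌋ = $14,767; SL = ⌊$94,841/7⌋ = $13,548 → take DB $14,767. Book value $103,374.
Year 5: DB = ⌊$103,374 × 125%/10⌋ = $12,921; SL = ⌊$80,074/6⌋ = $13,345 → take SL $13,345. Book value $90,029.
Year 6: DB = ⌊$90,029 × 125%/10⌋ = $11,253; SL = ⌊$66,729/5⌋ = $13,345 → take SL $13,345. Book value $76,684.

$13,345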